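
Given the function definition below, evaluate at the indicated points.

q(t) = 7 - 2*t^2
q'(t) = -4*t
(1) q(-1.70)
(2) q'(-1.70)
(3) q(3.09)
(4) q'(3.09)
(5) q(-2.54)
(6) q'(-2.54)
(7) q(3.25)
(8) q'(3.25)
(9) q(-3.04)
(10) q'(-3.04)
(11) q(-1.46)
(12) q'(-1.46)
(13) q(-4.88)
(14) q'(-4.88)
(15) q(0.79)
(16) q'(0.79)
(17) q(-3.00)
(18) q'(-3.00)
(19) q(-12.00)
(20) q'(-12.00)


(1) = 1.22
(2) = 6.80
(3) = -12.10
(4) = -12.36
(5) = -5.90
(6) = 10.16
(7) = -14.12
(8) = -13.00
(9) = -11.48
(10) = 12.16
(11) = 2.74
(12) = 5.84
(13) = -40.63
(14) = 19.52
(15) = 5.75
(16) = -3.16
(17) = -11.00
(18) = 12.00
(19) = -281.00
(20) = 48.00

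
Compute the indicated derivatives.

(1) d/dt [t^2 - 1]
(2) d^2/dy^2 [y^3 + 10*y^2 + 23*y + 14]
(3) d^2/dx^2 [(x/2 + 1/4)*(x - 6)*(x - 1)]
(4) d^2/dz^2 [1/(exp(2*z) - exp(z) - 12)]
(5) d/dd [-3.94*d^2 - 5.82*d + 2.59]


(1) = 2*t
(2) = 6*y + 20
(3) = 3*x - 13/2
(4) = ((1 - 4*exp(z))*(-exp(2*z) + exp(z) + 12) - 2*(2*exp(z) - 1)^2*exp(z))*exp(z)/(-exp(2*z) + exp(z) + 12)^3
(5) = -7.88*d - 5.82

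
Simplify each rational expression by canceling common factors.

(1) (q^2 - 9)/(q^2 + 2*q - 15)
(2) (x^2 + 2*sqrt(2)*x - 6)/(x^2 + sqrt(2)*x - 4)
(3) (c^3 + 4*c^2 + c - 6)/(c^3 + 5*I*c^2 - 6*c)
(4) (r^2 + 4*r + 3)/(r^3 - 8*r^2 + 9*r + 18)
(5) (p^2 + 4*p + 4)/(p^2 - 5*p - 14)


(1) = (q + 3)/(q + 5)
(2) = (x + 3*sqrt(2))/(x + 2*sqrt(2))
(3) = (c^3 + 4*c^2 + c - 6)/(c^3 + 5*I*c^2 - 6*c)
(4) = (r + 3)/(r^2 - 9*r + 18)
(5) = (p + 2)/(p - 7)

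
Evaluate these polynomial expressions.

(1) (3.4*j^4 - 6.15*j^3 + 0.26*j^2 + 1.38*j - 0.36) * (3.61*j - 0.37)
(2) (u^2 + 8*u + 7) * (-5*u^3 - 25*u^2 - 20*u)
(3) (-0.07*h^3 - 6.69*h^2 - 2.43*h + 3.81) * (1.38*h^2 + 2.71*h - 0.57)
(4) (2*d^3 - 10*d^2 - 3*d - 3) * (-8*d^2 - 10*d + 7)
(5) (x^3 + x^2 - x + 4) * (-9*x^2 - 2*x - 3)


(1) = 12.274*j^5 - 23.4595*j^4 + 3.2141*j^3 + 4.8856*j^2 - 1.8102*j + 0.1332
(2) = -5*u^5 - 65*u^4 - 255*u^3 - 335*u^2 - 140*u
(3) = -0.0966*h^5 - 9.4219*h^4 - 21.4434*h^3 + 2.4858*h^2 + 11.7102*h - 2.1717
(4) = -16*d^5 + 60*d^4 + 138*d^3 - 16*d^2 + 9*d - 21
(5) = -9*x^5 - 11*x^4 + 4*x^3 - 37*x^2 - 5*x - 12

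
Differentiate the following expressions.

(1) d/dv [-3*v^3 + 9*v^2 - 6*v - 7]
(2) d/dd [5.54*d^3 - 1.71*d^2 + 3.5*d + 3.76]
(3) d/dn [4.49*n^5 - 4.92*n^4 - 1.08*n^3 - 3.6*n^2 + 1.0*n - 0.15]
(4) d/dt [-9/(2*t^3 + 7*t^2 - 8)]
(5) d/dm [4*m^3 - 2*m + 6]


(1) = -9*v^2 + 18*v - 6
(2) = 16.62*d^2 - 3.42*d + 3.5
(3) = 22.45*n^4 - 19.68*n^3 - 3.24*n^2 - 7.2*n + 1.0
(4) = 18*t*(3*t + 7)/(2*t^3 + 7*t^2 - 8)^2
(5) = 12*m^2 - 2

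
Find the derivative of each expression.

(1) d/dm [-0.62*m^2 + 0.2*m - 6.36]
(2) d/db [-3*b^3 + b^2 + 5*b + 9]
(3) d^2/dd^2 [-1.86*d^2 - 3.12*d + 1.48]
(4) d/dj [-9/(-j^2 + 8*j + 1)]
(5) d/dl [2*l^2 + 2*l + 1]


(1) = 0.2 - 1.24*m
(2) = -9*b^2 + 2*b + 5
(3) = -3.72000000000000
(4) = 18*(4 - j)/(-j^2 + 8*j + 1)^2
(5) = 4*l + 2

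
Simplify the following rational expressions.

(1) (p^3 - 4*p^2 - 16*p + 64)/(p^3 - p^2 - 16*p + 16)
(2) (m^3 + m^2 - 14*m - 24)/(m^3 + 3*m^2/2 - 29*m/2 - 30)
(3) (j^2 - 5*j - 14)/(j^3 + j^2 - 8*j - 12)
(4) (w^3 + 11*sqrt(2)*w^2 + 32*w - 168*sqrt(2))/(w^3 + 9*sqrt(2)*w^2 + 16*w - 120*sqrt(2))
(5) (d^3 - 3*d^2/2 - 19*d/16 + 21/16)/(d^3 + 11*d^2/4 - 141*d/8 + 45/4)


(1) = (p - 4)/(p - 1)
(2) = (2*m + 4)/(2*m + 5)
(3) = (j - 7)/(j^2 - j - 6)
(4) = (w + 7*sqrt(2))/(w + 5*sqrt(2))
(5) = (4*d^2 - 3*d - 7)/(4*d^2 + 14*d - 60)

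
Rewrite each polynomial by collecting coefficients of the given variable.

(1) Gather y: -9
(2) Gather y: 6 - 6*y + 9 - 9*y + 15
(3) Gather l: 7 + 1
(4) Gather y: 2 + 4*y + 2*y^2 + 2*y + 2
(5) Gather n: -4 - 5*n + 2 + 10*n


(1) = -9
(2) = 30 - 15*y
(3) = 8
(4) = 2*y^2 + 6*y + 4
(5) = 5*n - 2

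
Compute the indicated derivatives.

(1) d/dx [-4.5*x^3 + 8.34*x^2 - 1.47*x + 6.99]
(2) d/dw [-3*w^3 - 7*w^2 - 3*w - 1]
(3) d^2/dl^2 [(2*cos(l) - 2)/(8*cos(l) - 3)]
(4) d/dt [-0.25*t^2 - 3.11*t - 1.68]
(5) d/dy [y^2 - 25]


(1) = -13.5*x^2 + 16.68*x - 1.47
(2) = -9*w^2 - 14*w - 3
(3) = 10*(-8*sin(l)^2 + 3*cos(l) - 8)/(8*cos(l) - 3)^3
(4) = -0.5*t - 3.11
(5) = 2*y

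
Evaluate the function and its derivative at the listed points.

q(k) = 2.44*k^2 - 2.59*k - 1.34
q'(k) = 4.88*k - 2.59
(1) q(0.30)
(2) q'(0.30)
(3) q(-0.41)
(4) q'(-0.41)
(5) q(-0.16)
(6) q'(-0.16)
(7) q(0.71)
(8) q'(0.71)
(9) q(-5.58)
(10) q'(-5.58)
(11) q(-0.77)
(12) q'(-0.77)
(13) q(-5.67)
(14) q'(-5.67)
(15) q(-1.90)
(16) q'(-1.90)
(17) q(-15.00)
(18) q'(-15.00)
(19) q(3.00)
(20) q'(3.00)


(1) = -1.90
(2) = -1.13
(3) = 0.13
(4) = -4.59
(5) = -0.86
(6) = -3.37
(7) = -1.95
(8) = 0.87
(9) = 89.09
(10) = -29.82
(11) = 2.10
(12) = -6.35
(13) = 91.79
(14) = -30.26
(15) = 12.39
(16) = -11.86
(17) = 586.51
(18) = -75.79
(19) = 12.85
(20) = 12.05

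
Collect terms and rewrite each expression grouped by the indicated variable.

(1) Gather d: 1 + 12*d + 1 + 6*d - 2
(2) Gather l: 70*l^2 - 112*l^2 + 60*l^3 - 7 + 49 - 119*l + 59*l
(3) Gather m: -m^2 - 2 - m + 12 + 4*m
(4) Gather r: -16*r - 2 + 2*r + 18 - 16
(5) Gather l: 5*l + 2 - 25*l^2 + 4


(1) = 18*d
(2) = 60*l^3 - 42*l^2 - 60*l + 42
(3) = -m^2 + 3*m + 10
(4) = -14*r
(5) = -25*l^2 + 5*l + 6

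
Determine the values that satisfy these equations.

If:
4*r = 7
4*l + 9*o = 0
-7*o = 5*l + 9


Then:
l = -81/17
o = 36/17
r = 7/4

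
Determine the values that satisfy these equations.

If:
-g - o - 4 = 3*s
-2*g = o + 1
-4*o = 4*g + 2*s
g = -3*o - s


Then:
No Solution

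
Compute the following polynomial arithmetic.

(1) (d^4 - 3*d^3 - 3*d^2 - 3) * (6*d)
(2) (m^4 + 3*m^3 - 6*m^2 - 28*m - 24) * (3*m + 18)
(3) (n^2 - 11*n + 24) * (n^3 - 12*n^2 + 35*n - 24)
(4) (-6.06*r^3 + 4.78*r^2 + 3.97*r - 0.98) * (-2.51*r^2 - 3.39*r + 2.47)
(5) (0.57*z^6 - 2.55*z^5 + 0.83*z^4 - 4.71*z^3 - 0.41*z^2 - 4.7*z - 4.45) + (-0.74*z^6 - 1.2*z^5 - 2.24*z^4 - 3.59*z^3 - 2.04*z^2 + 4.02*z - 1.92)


(1) = 6*d^5 - 18*d^4 - 18*d^3 - 18*d
(2) = 3*m^5 + 27*m^4 + 36*m^3 - 192*m^2 - 576*m - 432
(3) = n^5 - 23*n^4 + 191*n^3 - 697*n^2 + 1104*n - 576
(4) = 15.2106*r^5 + 8.5456*r^4 - 41.1371*r^3 + 0.8081*r^2 + 13.1281*r - 2.4206
(5) = -0.17*z^6 - 3.75*z^5 - 1.41*z^4 - 8.3*z^3 - 2.45*z^2 - 0.68*z - 6.37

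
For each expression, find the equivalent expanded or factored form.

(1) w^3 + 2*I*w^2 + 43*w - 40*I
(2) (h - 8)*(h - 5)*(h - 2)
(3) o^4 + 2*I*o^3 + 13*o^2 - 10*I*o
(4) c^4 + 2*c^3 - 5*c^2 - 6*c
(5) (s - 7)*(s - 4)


(1) = (w - 5*I)*(w - I)*(w + 8*I)
(2) = h^3 - 15*h^2 + 66*h - 80
(3) = o*(o - 2*I)*(o - I)*(o + 5*I)
(4) = c*(c - 2)*(c + 1)*(c + 3)
(5) = s^2 - 11*s + 28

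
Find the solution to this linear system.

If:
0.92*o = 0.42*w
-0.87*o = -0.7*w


Then:
o = 0.00
w = 0.00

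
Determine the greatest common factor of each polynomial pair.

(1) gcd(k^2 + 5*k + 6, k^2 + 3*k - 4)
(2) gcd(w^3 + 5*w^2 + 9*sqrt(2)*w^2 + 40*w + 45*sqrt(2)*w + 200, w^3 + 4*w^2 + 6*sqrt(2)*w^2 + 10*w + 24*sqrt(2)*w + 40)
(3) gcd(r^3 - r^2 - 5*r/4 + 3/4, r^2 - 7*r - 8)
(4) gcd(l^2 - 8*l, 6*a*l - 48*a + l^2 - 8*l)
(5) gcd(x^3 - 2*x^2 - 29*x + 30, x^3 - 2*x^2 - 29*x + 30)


(1) = 1
(2) = gcd((w + 5)*(w + 4*sqrt(2))*(w + 5*sqrt(2)), (w + 4)*(w + sqrt(2))*(w + 5*sqrt(2))) = w + 5*sqrt(2)
(3) = r + 1
(4) = l - 8
(5) = x^3 - 2*x^2 - 29*x + 30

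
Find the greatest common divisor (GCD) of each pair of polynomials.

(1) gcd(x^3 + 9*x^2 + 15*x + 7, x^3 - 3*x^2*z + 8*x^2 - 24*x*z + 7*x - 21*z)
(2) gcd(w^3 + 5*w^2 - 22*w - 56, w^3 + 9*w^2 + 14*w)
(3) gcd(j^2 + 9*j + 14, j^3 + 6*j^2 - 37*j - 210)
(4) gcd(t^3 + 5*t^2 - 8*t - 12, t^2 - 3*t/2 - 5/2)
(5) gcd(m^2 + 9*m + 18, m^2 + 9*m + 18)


(1) = gcd((x + 1)^2*(x + 7), (x + 1)*(x + 7)*(x - 3*z)) = x^2 + 8*x + 7
(2) = gcd((w - 4)*(w + 2)*(w + 7), w*(w + 2)*(w + 7)) = w^2 + 9*w + 14
(3) = j + 7
(4) = t + 1
(5) = gcd((m + 3)*(m + 6), (m + 3)*(m + 6)) = m^2 + 9*m + 18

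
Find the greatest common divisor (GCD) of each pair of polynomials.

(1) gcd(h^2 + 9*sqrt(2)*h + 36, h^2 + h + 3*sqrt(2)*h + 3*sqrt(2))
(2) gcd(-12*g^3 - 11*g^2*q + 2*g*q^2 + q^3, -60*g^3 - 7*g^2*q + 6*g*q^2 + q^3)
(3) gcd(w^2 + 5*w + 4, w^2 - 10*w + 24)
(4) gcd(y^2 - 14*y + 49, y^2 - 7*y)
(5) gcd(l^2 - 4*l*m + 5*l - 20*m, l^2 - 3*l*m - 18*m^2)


(1) = gcd((h + 3*sqrt(2))*(h + 6*sqrt(2)), (h + 1)*(h + 3*sqrt(2))) = h + 3*sqrt(2)
(2) = -12*g^2 + g*q + q^2
(3) = 1
(4) = y - 7
(5) = 1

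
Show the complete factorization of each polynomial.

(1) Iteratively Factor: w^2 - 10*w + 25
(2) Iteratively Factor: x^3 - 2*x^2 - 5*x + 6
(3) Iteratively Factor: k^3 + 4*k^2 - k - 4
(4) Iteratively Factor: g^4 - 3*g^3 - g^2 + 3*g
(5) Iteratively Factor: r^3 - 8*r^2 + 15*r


(1) = (w - 5)*(w - 5)
(2) = (x - 3)*(x^2 + x - 2) = (x - 3)*(x + 2)*(x - 1)
(3) = (k + 4)*(k^2 - 1) = (k + 1)*(k + 4)*(k - 1)
(4) = (g - 3)*(g^3 - g) = (g - 3)*(g - 1)*(g^2 + g) = g*(g - 3)*(g - 1)*(g + 1)
(5) = (r - 3)*(r^2 - 5*r) = (r - 5)*(r - 3)*(r)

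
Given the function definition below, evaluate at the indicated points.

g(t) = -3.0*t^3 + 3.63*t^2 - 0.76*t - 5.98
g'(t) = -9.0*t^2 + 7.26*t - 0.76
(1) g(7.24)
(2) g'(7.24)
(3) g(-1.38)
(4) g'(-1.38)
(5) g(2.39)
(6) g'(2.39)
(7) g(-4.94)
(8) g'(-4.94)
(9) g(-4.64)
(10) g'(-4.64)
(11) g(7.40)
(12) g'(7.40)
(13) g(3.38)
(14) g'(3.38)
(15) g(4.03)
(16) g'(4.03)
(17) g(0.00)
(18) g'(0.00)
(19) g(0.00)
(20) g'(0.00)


(1) = -959.72
(2) = -419.96
(3) = 9.87
(4) = -27.92
(5) = -28.02
(6) = -34.82
(7) = 448.02
(8) = -256.26
(9) = 375.39
(10) = -228.21
(11) = -1028.50
(12) = -439.88
(13) = -82.92
(14) = -79.04
(15) = -146.44
(16) = -117.67
(17) = -5.98
(18) = -0.76
(19) = -5.98
(20) = -0.76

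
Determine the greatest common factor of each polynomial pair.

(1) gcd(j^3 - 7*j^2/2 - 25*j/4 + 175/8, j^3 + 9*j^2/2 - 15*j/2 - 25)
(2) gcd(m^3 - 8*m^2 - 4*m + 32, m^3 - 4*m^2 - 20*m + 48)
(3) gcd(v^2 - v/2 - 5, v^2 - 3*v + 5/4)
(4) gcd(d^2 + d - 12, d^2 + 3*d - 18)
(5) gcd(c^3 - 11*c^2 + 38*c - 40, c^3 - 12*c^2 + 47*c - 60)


(1) = j - 5/2
(2) = gcd((m - 8)*(m - 2)*(m + 2), (m - 6)*(m - 2)*(m + 4)) = m - 2
(3) = gcd((v - 5/2)*(v + 2), (v - 5/2)*(v - 1/2)) = v - 5/2
(4) = d - 3
(5) = gcd((c - 5)*(c - 4)*(c - 2), (c - 5)*(c - 4)*(c - 3)) = c^2 - 9*c + 20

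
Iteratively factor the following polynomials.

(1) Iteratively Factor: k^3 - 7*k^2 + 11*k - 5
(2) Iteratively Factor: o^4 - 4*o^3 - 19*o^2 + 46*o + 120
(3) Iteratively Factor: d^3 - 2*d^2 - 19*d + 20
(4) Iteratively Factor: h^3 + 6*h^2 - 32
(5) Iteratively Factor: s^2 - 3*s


(1) = (k - 1)*(k^2 - 6*k + 5) = (k - 1)^2*(k - 5)
(2) = (o - 4)*(o^3 - 19*o - 30) = (o - 4)*(o + 3)*(o^2 - 3*o - 10) = (o - 4)*(o + 2)*(o + 3)*(o - 5)
(3) = (d + 4)*(d^2 - 6*d + 5) = (d - 1)*(d + 4)*(d - 5)
(4) = (h + 4)*(h^2 + 2*h - 8) = (h - 2)*(h + 4)*(h + 4)
(5) = (s)*(s - 3)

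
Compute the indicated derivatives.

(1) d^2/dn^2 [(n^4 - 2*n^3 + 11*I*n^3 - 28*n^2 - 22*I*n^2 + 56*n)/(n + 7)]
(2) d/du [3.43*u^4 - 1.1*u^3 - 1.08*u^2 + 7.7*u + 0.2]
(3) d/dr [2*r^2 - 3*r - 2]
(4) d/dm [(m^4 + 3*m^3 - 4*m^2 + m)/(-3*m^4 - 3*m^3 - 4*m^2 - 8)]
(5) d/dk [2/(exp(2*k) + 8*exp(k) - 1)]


(1) = (6*n^4 + n^3*(108 + 22*I) + n^2*(504 + 462*I) + n*(-588 + 3234*I) - 3528 - 2156*I)/(n^3 + 21*n^2 + 147*n + 343)
(2) = 13.72*u^3 - 3.3*u^2 - 2.16*u + 7.7
(3) = 4*r - 3
(4) = (6*m^6 - 32*m^5 - 15*m^4 - 26*m^3 - 68*m^2 + 64*m - 8)/(9*m^8 + 18*m^7 + 33*m^6 + 24*m^5 + 64*m^4 + 48*m^3 + 64*m^2 + 64)
(5) = 4*(-exp(k) - 4)*exp(k)/(exp(2*k) + 8*exp(k) - 1)^2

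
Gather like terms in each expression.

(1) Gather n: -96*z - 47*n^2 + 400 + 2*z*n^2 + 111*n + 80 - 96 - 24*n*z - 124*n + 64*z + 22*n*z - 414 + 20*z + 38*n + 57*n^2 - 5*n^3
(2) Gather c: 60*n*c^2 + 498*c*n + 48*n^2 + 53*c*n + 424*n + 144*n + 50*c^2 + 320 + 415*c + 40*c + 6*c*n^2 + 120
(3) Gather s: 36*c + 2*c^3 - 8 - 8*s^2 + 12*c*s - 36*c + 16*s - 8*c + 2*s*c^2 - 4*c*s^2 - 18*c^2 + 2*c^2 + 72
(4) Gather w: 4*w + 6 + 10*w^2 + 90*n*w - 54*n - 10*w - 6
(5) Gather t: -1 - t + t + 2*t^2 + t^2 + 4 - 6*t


(1) = -5*n^3 + n^2*(2*z + 10) + n*(25 - 2*z) - 12*z - 30
(2) = c^2*(60*n + 50) + c*(6*n^2 + 551*n + 455) + 48*n^2 + 568*n + 440
(3) = 2*c^3 - 16*c^2 - 8*c + s^2*(-4*c - 8) + s*(2*c^2 + 12*c + 16) + 64
(4) = -54*n + 10*w^2 + w*(90*n - 6)
(5) = 3*t^2 - 6*t + 3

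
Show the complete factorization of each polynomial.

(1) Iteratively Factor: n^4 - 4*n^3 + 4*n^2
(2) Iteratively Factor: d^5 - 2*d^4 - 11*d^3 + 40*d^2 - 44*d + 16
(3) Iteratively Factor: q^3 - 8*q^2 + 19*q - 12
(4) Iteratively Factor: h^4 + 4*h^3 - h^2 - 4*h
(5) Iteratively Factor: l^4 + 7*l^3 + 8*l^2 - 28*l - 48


(1) = (n - 2)*(n^3 - 2*n^2) = n*(n - 2)*(n^2 - 2*n) = n*(n - 2)^2*(n)
(2) = (d - 2)*(d^4 - 11*d^2 + 18*d - 8) = (d - 2)*(d - 1)*(d^3 + d^2 - 10*d + 8) = (d - 2)*(d - 1)^2*(d^2 + 2*d - 8) = (d - 2)*(d - 1)^2*(d + 4)*(d - 2)
(3) = (q - 3)*(q^2 - 5*q + 4) = (q - 4)*(q - 3)*(q - 1)
(4) = (h - 1)*(h^3 + 5*h^2 + 4*h) = (h - 1)*(h + 1)*(h^2 + 4*h) = h*(h - 1)*(h + 1)*(h + 4)
(5) = (l - 2)*(l^3 + 9*l^2 + 26*l + 24) = (l - 2)*(l + 3)*(l^2 + 6*l + 8) = (l - 2)*(l + 2)*(l + 3)*(l + 4)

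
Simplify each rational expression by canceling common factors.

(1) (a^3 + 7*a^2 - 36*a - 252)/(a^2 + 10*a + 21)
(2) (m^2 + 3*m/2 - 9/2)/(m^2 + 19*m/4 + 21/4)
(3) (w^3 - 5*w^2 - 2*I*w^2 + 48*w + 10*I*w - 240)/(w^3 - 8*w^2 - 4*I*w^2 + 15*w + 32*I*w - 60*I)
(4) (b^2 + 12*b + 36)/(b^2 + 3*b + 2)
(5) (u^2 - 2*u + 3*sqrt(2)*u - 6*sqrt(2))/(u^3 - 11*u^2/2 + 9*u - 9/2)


(1) = (a^2 - 36)/(a + 3)
(2) = (4*m - 6)/(4*m + 7)
(3) = (w^2 - 2*I*w + 48)/(w^2 + w*(-3 - 4*I) + 12*I)
(4) = (b^2 + 12*b + 36)/(b^2 + 3*b + 2)
(5) = (2*u^2 + u*(-4 + 6*sqrt(2)) - 12*sqrt(2))/(2*u^3 - 11*u^2 + 18*u - 9)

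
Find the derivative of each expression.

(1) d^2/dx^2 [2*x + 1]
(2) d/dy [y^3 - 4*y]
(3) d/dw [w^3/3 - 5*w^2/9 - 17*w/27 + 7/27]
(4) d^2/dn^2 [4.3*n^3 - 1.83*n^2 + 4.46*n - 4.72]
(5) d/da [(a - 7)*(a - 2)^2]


(1) = 0
(2) = 3*y^2 - 4
(3) = w^2 - 10*w/9 - 17/27
(4) = 25.8*n - 3.66
(5) = (a - 2)*(3*a - 16)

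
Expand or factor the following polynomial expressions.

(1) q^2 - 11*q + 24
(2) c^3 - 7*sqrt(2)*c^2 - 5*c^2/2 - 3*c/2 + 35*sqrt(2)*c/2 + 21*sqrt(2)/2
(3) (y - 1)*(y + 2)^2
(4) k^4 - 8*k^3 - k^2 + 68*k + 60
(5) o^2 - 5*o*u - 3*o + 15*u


(1) = (q - 8)*(q - 3)
(2) = (c - 3)*(c + 1/2)*(c - 7*sqrt(2))
(3) = y^3 + 3*y^2 - 4
(4) = (k - 6)*(k - 5)*(k + 1)*(k + 2)
(5) = (o - 3)*(o - 5*u)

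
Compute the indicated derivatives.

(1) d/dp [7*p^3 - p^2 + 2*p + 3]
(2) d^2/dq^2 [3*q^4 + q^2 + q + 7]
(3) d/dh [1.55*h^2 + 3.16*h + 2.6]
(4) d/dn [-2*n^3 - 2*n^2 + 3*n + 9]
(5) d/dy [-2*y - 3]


(1) = 21*p^2 - 2*p + 2
(2) = 36*q^2 + 2
(3) = 3.1*h + 3.16
(4) = -6*n^2 - 4*n + 3
(5) = -2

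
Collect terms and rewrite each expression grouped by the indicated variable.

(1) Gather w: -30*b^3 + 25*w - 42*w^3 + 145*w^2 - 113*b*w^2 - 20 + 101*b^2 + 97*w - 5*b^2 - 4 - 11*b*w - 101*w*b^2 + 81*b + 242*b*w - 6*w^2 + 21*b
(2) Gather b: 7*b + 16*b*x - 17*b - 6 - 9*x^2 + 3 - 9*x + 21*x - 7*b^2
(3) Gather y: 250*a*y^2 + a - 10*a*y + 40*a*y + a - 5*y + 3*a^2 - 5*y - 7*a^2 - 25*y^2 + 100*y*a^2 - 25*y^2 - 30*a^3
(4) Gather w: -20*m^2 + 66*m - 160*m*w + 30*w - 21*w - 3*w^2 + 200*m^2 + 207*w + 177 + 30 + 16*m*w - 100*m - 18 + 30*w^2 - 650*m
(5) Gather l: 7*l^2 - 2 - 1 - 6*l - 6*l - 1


(1) = -30*b^3 + 96*b^2 + 102*b - 42*w^3 + w^2*(139 - 113*b) + w*(-101*b^2 + 231*b + 122) - 24
(2) = -7*b^2 + b*(16*x - 10) - 9*x^2 + 12*x - 3
(3) = -30*a^3 - 4*a^2 + 2*a + y^2*(250*a - 50) + y*(100*a^2 + 30*a - 10)
(4) = 180*m^2 - 684*m + 27*w^2 + w*(216 - 144*m) + 189
(5) = 7*l^2 - 12*l - 4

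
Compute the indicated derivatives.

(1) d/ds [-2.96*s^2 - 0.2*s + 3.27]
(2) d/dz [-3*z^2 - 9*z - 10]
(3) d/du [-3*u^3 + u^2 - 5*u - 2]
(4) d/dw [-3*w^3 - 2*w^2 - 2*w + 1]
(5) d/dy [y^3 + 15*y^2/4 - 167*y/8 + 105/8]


(1) = -5.92*s - 0.2
(2) = -6*z - 9
(3) = -9*u^2 + 2*u - 5
(4) = -9*w^2 - 4*w - 2
(5) = 3*y^2 + 15*y/2 - 167/8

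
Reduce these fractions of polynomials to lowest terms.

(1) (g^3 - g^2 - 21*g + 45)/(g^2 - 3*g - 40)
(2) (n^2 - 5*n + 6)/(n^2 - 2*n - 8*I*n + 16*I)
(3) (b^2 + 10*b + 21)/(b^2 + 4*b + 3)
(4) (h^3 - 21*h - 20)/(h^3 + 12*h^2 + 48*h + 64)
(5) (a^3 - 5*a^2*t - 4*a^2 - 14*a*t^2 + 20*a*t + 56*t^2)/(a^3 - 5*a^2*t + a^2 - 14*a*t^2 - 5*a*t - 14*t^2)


(1) = (g^2 - 6*g + 9)/(g - 8)
(2) = (n - 3)/(n - 8*I)
(3) = (b + 7)/(b + 1)
(4) = (h^2 - 4*h - 5)/(h^2 + 8*h + 16)
(5) = (a - 4)/(a + 1)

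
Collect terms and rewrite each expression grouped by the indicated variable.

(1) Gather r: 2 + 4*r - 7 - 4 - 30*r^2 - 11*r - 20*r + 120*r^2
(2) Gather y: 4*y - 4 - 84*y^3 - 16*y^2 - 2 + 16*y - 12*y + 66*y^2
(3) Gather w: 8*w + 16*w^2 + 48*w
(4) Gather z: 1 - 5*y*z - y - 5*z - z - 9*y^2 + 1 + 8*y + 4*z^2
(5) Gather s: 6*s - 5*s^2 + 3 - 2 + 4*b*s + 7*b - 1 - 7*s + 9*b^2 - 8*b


(1) = 90*r^2 - 27*r - 9
(2) = -84*y^3 + 50*y^2 + 8*y - 6
(3) = 16*w^2 + 56*w
(4) = -9*y^2 + 7*y + 4*z^2 + z*(-5*y - 6) + 2
(5) = 9*b^2 - b - 5*s^2 + s*(4*b - 1)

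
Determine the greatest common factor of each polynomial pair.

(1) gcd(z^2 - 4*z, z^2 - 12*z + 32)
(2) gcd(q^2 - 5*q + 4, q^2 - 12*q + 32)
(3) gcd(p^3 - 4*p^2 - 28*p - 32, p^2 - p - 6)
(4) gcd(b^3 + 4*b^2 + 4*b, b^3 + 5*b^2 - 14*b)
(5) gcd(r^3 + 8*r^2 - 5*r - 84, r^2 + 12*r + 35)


(1) = z - 4
(2) = q - 4
(3) = gcd((p - 8)*(p + 2)^2, (p - 3)*(p + 2)) = p + 2
(4) = b
(5) = r + 7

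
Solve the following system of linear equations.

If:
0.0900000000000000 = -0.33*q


Then:
q = -0.27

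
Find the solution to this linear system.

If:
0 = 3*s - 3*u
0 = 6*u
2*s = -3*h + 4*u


Then:
h = 0
s = 0
u = 0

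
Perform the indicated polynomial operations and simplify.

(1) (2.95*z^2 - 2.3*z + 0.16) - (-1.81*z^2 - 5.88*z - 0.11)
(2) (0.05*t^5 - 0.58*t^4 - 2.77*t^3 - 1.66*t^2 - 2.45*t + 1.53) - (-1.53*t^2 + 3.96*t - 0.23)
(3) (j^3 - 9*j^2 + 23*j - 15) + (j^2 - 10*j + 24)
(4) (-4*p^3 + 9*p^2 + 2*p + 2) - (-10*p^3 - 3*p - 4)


(1) = 4.76*z^2 + 3.58*z + 0.27
(2) = 0.05*t^5 - 0.58*t^4 - 2.77*t^3 - 0.13*t^2 - 6.41*t + 1.76
(3) = j^3 - 8*j^2 + 13*j + 9
(4) = 6*p^3 + 9*p^2 + 5*p + 6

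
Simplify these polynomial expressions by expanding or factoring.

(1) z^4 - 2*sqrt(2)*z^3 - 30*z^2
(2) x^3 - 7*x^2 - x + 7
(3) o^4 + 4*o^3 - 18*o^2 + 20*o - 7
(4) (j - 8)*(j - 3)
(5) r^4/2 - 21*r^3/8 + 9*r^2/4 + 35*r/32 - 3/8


(1) = z^2*(z - 5*sqrt(2))*(z + 3*sqrt(2))
(2) = (x - 7)*(x - 1)*(x + 1)
(3) = (o - 1)^3*(o + 7)
(4) = j^2 - 11*j + 24
(5) = (r/2 + 1/4)*(r - 4)*(r - 3/2)*(r - 1/4)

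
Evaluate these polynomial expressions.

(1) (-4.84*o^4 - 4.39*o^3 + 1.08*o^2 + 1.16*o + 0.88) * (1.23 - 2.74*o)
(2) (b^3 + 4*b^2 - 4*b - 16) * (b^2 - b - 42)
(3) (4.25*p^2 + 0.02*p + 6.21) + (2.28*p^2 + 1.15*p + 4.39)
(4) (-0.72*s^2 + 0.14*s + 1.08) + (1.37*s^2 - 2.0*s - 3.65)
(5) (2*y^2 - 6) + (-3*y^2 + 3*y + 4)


(1) = 13.2616*o^5 + 6.0754*o^4 - 8.3589*o^3 - 1.85*o^2 - 0.9844*o + 1.0824
(2) = b^5 + 3*b^4 - 50*b^3 - 180*b^2 + 184*b + 672
(3) = 6.53*p^2 + 1.17*p + 10.6
(4) = 0.65*s^2 - 1.86*s - 2.57
(5) = -y^2 + 3*y - 2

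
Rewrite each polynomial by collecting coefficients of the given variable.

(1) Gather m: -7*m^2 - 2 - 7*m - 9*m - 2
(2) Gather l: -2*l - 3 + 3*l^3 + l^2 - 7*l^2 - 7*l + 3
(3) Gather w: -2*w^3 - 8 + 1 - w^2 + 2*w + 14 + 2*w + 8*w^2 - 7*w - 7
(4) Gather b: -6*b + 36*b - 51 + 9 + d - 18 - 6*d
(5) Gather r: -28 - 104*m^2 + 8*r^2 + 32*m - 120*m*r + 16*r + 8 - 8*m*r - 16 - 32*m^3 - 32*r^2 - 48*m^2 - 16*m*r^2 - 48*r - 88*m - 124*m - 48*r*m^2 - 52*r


(1) = -7*m^2 - 16*m - 4
(2) = 3*l^3 - 6*l^2 - 9*l
(3) = -2*w^3 + 7*w^2 - 3*w
(4) = 30*b - 5*d - 60
(5) = -32*m^3 - 152*m^2 - 180*m + r^2*(-16*m - 24) + r*(-48*m^2 - 128*m - 84) - 36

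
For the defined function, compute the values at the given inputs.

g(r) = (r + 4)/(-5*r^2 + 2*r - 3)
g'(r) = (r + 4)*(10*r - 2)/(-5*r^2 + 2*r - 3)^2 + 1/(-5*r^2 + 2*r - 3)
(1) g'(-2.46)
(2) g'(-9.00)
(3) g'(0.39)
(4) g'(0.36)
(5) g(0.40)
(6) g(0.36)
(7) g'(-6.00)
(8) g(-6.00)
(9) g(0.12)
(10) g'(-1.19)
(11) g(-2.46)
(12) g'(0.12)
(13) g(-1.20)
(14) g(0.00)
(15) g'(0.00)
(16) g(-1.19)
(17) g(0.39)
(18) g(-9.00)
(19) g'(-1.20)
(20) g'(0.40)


(1) = -0.05
(2) = 0.00
(3) = 0.60
(4) = 0.47
(5) = -1.47
(6) = -1.49
(7) = -0.00
(8) = 0.01
(9) = -1.45
(10) = -0.33
(11) = -0.04
(12) = -0.76
(13) = -0.22
(14) = -1.33
(15) = -1.22
(16) = -0.23
(17) = -1.47
(18) = 0.01
(19) = -0.33
(20) = 0.64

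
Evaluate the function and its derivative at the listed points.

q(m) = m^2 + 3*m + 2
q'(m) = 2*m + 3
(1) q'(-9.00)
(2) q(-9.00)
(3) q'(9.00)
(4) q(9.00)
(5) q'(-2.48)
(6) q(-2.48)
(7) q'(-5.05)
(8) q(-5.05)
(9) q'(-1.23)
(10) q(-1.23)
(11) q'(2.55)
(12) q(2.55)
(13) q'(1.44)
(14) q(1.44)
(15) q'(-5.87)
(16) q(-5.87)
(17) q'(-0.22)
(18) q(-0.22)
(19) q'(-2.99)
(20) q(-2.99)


(1) = -15.00
(2) = 56.00
(3) = 21.00
(4) = 110.00
(5) = -1.96
(6) = 0.71
(7) = -7.10
(8) = 12.35
(9) = 0.54
(10) = -0.18
(11) = 8.10
(12) = 16.15
(13) = 5.88
(14) = 8.39
(15) = -8.74
(16) = 18.85
(17) = 2.56
(18) = 1.39
(19) = -2.98
(20) = 1.97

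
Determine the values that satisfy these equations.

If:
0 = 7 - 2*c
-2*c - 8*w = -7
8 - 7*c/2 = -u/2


Then:
c = 7/2
u = 17/2
w = 0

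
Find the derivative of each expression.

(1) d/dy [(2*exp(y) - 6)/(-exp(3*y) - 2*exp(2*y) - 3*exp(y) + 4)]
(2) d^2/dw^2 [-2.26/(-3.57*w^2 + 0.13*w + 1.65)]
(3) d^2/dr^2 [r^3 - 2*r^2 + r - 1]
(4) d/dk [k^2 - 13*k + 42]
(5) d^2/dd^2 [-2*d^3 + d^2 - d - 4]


(1) = 2*((exp(y) - 3)*(3*exp(2*y) + 4*exp(y) + 3) - exp(3*y) - 2*exp(2*y) - 3*exp(y) + 4)*exp(y)/(exp(3*y) + 2*exp(2*y) + 3*exp(y) - 4)^2
(2) = (57.606948*w^2 - 2.097732*w - 2.26*(7.14*w - 0.13)*(14.28*w - 0.26) - 26.62506)/(-3.57*w^2 + 0.13*w + 1.65)^3
(3) = 6*r - 4
(4) = 2*k - 13
(5) = 2 - 12*d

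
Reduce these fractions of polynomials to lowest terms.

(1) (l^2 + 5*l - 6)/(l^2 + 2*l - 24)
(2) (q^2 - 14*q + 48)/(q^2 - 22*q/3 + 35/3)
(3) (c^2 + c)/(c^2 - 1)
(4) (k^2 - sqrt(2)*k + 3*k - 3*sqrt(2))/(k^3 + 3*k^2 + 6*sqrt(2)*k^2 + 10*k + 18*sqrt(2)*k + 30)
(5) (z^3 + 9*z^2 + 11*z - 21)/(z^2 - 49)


(1) = (l - 1)/(l - 4)
(2) = (3*q^2 - 42*q + 144)/(3*q^2 - 22*q + 35)
(3) = c/(c - 1)
(4) = (k - sqrt(2))/(k^2 + 6*sqrt(2)*k + 10)
(5) = (z^2 + 2*z - 3)/(z - 7)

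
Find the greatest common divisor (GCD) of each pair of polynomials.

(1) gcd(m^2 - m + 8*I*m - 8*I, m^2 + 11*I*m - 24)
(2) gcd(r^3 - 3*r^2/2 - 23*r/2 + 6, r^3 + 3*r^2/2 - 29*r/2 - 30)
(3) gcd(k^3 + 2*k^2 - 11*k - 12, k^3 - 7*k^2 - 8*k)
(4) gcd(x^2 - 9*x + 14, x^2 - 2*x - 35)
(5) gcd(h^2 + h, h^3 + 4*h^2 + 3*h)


(1) = m + 8*I
(2) = gcd((r - 4)*(r - 1/2)*(r + 3), (r - 4)*(r + 5/2)*(r + 3)) = r^2 - r - 12
(3) = gcd((k - 3)*(k + 1)*(k + 4), k*(k - 8)*(k + 1)) = k + 1
(4) = x - 7
(5) = h^2 + h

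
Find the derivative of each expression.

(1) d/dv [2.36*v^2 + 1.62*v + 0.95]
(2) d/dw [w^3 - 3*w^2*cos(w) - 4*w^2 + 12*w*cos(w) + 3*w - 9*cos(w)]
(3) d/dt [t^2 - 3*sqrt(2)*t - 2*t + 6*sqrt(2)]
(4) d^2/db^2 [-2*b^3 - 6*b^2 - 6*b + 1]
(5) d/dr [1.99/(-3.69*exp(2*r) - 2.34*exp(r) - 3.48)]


(1) = 4.72*v + 1.62
(2) = 3*w^2*sin(w) + 3*w^2 - 12*w*sin(w) - 6*w*cos(w) - 8*w + 9*sin(w) + 12*cos(w) + 3
(3) = 2*t - 3*sqrt(2) - 2
(4) = -12*b - 12
(5) = (14.6862*exp(r) + 4.6566)*exp(r)/(3.69*exp(2*r) + 2.34*exp(r) + 3.48)^2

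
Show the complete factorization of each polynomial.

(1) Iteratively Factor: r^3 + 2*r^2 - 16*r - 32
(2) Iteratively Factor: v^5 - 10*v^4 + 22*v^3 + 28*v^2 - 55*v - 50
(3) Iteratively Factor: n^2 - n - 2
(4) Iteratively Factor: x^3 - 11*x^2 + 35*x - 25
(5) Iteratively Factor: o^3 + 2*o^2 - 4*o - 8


(1) = (r - 4)*(r^2 + 6*r + 8) = (r - 4)*(r + 4)*(r + 2)
(2) = (v - 2)*(v^4 - 8*v^3 + 6*v^2 + 40*v + 25) = (v - 5)*(v - 2)*(v^3 - 3*v^2 - 9*v - 5) = (v - 5)^2*(v - 2)*(v^2 + 2*v + 1) = (v - 5)^2*(v - 2)*(v + 1)*(v + 1)
(3) = (n - 2)*(n + 1)
(4) = (x - 1)*(x^2 - 10*x + 25) = (x - 5)*(x - 1)*(x - 5)
(5) = (o + 2)*(o^2 - 4) = (o - 2)*(o + 2)*(o + 2)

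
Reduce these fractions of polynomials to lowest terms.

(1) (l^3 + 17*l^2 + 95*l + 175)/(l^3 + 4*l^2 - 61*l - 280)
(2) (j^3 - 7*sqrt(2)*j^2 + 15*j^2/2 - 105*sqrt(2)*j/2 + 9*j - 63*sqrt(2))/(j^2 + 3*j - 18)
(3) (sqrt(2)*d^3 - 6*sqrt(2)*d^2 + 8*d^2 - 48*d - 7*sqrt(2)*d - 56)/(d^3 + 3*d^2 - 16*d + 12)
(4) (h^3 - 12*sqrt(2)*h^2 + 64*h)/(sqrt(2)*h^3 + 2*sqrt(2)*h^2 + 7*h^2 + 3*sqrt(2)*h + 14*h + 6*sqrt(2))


(1) = (l + 5)/(l - 8)
(2) = (2*j^2 + j*(3 - 14*sqrt(2)) - 21*sqrt(2))/(2*j - 6)
(3) = (sqrt(2)*d^3 + d^2*(8 - 6*sqrt(2)) + d*(-48 - 7*sqrt(2)) - 56)/(d^3 + 3*d^2 - 16*d + 12)
(4) = (h^3 - 12*sqrt(2)*h^2 + 64*h)/(sqrt(2)*h^3 + h^2*(2*sqrt(2) + 7) + h*(3*sqrt(2) + 14) + 6*sqrt(2))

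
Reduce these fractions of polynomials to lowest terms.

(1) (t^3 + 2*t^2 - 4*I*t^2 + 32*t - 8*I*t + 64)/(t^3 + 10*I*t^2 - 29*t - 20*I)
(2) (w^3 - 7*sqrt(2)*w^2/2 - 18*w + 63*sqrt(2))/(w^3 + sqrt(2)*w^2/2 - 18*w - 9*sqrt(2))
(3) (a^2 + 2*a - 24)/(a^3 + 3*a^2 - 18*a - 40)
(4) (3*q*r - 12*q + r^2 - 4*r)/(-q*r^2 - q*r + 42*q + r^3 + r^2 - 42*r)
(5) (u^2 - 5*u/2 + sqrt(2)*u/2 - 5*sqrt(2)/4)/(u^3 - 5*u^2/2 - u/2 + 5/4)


(1) = (t^2 + t*(2 - 8*I) - 16*I)/(t^2 + 6*I*t - 5)
(2) = (4*w - 14*sqrt(2))/(4*w + 2*sqrt(2))
(3) = (a + 6)/(a^2 + 7*a + 10)
(4) = (-3*q*r + 12*q - r^2 + 4*r)/(q*r^2 + q*r - 42*q - r^3 - r^2 + 42*r)
(5) = 16/(16*u - 8*sqrt(2))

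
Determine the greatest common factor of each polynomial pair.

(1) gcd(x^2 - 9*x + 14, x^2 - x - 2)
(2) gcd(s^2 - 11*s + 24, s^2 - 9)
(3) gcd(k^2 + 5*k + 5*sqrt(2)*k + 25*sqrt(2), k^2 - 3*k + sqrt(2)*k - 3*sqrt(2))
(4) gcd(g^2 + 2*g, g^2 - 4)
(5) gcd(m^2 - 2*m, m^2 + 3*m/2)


(1) = x - 2
(2) = s - 3
(3) = gcd((k + 5)*(k + 5*sqrt(2)), (k - 3)*(k + sqrt(2))) = 1
(4) = gcd(g*(g + 2), (g - 2)*(g + 2)) = g + 2
(5) = gcd(m*(m - 2), m*(m + 3/2)) = m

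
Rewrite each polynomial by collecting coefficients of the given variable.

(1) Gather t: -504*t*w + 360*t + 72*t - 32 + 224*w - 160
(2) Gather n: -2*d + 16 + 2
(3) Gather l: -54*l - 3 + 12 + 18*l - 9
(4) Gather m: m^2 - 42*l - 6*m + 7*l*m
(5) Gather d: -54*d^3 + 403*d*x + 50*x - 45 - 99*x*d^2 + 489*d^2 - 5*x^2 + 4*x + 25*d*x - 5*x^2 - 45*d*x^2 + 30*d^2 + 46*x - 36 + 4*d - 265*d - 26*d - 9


(1) = t*(432 - 504*w) + 224*w - 192
(2) = 18 - 2*d
(3) = -36*l
(4) = -42*l + m^2 + m*(7*l - 6)
(5) = -54*d^3 + d^2*(519 - 99*x) + d*(-45*x^2 + 428*x - 287) - 10*x^2 + 100*x - 90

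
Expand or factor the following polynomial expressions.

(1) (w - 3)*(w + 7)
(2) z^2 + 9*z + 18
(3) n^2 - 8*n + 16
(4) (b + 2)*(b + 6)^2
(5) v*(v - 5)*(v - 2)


(1) = w^2 + 4*w - 21
(2) = (z + 3)*(z + 6)
(3) = (n - 4)^2
(4) = b^3 + 14*b^2 + 60*b + 72
(5) = v^3 - 7*v^2 + 10*v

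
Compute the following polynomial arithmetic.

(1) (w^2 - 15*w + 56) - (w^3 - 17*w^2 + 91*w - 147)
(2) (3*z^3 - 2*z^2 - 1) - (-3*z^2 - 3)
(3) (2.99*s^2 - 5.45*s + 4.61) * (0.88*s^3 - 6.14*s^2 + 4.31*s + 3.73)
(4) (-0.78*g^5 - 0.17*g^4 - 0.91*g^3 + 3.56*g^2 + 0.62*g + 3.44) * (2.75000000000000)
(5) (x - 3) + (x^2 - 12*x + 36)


(1) = -w^3 + 18*w^2 - 106*w + 203
(2) = 3*z^3 + z^2 + 2
(3) = 2.6312*s^5 - 23.1546*s^4 + 50.4067*s^3 - 40.6422*s^2 - 0.4594*s + 17.1953
(4) = -2.145*g^5 - 0.4675*g^4 - 2.5025*g^3 + 9.79*g^2 + 1.705*g + 9.46
(5) = x^2 - 11*x + 33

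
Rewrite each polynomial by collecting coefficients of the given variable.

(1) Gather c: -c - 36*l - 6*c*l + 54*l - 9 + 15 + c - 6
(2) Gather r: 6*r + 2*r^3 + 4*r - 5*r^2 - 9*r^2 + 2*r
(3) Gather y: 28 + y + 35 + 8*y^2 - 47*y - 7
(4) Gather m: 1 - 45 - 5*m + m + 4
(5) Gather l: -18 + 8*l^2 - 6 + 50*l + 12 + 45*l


(1) = -6*c*l + 18*l
(2) = 2*r^3 - 14*r^2 + 12*r
(3) = 8*y^2 - 46*y + 56
(4) = -4*m - 40
(5) = 8*l^2 + 95*l - 12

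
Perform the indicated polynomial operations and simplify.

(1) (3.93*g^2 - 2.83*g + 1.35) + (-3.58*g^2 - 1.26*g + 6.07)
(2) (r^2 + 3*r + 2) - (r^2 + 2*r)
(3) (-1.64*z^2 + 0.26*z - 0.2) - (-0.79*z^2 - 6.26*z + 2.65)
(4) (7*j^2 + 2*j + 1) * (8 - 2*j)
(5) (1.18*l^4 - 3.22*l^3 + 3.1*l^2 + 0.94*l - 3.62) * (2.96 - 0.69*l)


(1) = 0.35*g^2 - 4.09*g + 7.42
(2) = r + 2
(3) = -0.85*z^2 + 6.52*z - 2.85
(4) = -14*j^3 + 52*j^2 + 14*j + 8
(5) = -0.8142*l^5 + 5.7146*l^4 - 11.6702*l^3 + 8.5274*l^2 + 5.2802*l - 10.7152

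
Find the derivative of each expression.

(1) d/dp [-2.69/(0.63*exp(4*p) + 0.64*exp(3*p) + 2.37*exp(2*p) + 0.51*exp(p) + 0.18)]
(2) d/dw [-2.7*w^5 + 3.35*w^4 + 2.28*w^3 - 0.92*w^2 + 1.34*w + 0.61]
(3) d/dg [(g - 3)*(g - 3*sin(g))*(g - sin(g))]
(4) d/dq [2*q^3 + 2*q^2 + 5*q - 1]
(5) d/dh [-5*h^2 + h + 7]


(1) = (6.7788*exp(3*p) + 5.1648*exp(2*p) + 12.7506*exp(p) + 1.3719)*exp(p)/(0.63*exp(4*p) + 0.64*exp(3*p) + 2.37*exp(2*p) + 0.51*exp(p) + 0.18)^2
(2) = -13.5*w^4 + 13.4*w^3 + 6.84*w^2 - 1.84*w + 1.34
(3) = (3 - g)*(g - 3*sin(g))*(cos(g) - 1) + (3 - g)*(g - sin(g))*(3*cos(g) - 1) + (g - 3*sin(g))*(g - sin(g))
(4) = 6*q^2 + 4*q + 5
(5) = 1 - 10*h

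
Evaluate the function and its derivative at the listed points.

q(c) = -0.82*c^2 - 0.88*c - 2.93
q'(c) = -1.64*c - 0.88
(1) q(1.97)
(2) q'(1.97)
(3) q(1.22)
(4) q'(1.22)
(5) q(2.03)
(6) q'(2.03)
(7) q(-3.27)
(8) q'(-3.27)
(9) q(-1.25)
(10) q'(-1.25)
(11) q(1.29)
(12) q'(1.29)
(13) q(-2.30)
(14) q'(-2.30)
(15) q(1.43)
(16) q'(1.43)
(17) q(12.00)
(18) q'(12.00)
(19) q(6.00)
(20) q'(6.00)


(1) = -7.85
(2) = -4.11
(3) = -5.22
(4) = -2.88
(5) = -8.10
(6) = -4.21
(7) = -8.82
(8) = 4.48
(9) = -3.11
(10) = 1.17
(11) = -5.43
(12) = -3.00
(13) = -5.24
(14) = 2.89
(15) = -5.87
(16) = -3.23
(17) = -131.57
(18) = -20.56
(19) = -37.73
(20) = -10.72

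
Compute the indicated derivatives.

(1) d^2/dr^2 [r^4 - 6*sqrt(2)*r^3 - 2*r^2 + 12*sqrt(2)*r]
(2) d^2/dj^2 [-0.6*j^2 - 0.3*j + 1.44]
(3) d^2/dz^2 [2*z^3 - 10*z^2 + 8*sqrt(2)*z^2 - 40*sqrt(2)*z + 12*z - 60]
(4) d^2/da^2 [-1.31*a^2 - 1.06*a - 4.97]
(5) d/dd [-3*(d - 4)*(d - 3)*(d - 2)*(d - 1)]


(1) = 12*r^2 - 36*sqrt(2)*r - 4
(2) = -1.20000000000000
(3) = 12*z - 20 + 16*sqrt(2)
(4) = -2.62000000000000
(5) = -12*d^3 + 90*d^2 - 210*d + 150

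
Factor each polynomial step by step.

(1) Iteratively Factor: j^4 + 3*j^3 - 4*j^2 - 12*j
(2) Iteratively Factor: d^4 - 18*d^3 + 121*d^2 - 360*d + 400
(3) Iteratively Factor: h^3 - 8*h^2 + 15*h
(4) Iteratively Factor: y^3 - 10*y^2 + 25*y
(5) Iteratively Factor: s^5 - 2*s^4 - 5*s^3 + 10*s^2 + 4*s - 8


(1) = (j)*(j^3 + 3*j^2 - 4*j - 12) = j*(j - 2)*(j^2 + 5*j + 6) = j*(j - 2)*(j + 3)*(j + 2)
(2) = (d - 5)*(d^3 - 13*d^2 + 56*d - 80) = (d - 5)*(d - 4)*(d^2 - 9*d + 20) = (d - 5)^2*(d - 4)*(d - 4)
(3) = (h)*(h^2 - 8*h + 15) = h*(h - 5)*(h - 3)
(4) = (y)*(y^2 - 10*y + 25) = y*(y - 5)*(y - 5)
(5) = (s - 2)*(s^4 - 5*s^2 + 4) = (s - 2)*(s - 1)*(s^3 + s^2 - 4*s - 4) = (s - 2)^2*(s - 1)*(s^2 + 3*s + 2) = (s - 2)^2*(s - 1)*(s + 2)*(s + 1)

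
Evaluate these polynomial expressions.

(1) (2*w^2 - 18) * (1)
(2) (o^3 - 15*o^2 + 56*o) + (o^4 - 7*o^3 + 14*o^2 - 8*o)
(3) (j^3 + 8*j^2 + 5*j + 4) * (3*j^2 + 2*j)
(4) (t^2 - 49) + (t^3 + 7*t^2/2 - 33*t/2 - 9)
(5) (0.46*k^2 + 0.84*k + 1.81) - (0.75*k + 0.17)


(1) = 2*w^2 - 18
(2) = o^4 - 6*o^3 - o^2 + 48*o
(3) = 3*j^5 + 26*j^4 + 31*j^3 + 22*j^2 + 8*j
(4) = t^3 + 9*t^2/2 - 33*t/2 - 58
(5) = 0.46*k^2 + 0.09*k + 1.64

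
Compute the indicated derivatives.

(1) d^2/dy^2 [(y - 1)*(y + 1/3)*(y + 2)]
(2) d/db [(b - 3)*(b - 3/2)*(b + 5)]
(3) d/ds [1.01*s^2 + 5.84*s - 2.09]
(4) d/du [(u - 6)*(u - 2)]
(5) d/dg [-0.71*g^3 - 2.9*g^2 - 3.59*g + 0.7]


(1) = 6*y + 8/3
(2) = 3*b^2 + b - 18
(3) = 2.02*s + 5.84
(4) = 2*u - 8
(5) = -2.13*g^2 - 5.8*g - 3.59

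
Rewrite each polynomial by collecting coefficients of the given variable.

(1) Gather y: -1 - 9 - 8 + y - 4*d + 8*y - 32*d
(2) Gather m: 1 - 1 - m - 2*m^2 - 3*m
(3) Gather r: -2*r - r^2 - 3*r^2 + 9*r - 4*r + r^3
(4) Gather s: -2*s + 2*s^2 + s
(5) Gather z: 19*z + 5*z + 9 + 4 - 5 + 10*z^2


(1) = -36*d + 9*y - 18
(2) = -2*m^2 - 4*m
(3) = r^3 - 4*r^2 + 3*r
(4) = 2*s^2 - s
(5) = 10*z^2 + 24*z + 8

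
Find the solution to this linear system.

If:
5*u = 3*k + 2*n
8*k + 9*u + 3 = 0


Then:
k = -9*u/8 - 3/8
n = 67*u/16 + 9/16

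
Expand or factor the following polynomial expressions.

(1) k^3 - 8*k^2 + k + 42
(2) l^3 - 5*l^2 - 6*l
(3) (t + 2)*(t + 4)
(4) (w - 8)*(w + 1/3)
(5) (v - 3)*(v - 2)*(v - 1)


(1) = (k - 7)*(k - 3)*(k + 2)
(2) = l*(l - 6)*(l + 1)
(3) = t^2 + 6*t + 8
(4) = w^2 - 23*w/3 - 8/3
(5) = v^3 - 6*v^2 + 11*v - 6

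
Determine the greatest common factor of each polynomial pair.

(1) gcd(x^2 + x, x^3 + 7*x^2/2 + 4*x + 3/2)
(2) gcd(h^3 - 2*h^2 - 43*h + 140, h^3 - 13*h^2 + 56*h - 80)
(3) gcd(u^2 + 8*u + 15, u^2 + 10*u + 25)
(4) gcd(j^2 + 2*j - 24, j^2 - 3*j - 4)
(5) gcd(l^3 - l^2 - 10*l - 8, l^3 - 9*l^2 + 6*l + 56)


(1) = gcd(x*(x + 1), (x + 1)^2*(x + 3/2)) = x + 1
(2) = h^2 - 9*h + 20
(3) = u + 5
(4) = gcd((j - 4)*(j + 6), (j - 4)*(j + 1)) = j - 4
(5) = gcd((l - 4)*(l + 1)*(l + 2), (l - 7)*(l - 4)*(l + 2)) = l^2 - 2*l - 8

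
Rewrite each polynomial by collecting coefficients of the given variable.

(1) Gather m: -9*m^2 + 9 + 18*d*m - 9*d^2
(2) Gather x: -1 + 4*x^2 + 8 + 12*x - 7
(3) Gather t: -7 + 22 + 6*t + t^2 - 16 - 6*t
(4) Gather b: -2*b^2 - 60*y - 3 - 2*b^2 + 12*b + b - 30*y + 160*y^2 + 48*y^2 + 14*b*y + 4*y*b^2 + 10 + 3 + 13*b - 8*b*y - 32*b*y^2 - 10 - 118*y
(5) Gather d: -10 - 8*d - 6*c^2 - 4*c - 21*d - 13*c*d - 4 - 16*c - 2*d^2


(1) = -9*d^2 + 18*d*m - 9*m^2 + 9
(2) = 4*x^2 + 12*x
(3) = t^2 - 1
(4) = b^2*(4*y - 4) + b*(-32*y^2 + 6*y + 26) + 208*y^2 - 208*y
(5) = -6*c^2 - 20*c - 2*d^2 + d*(-13*c - 29) - 14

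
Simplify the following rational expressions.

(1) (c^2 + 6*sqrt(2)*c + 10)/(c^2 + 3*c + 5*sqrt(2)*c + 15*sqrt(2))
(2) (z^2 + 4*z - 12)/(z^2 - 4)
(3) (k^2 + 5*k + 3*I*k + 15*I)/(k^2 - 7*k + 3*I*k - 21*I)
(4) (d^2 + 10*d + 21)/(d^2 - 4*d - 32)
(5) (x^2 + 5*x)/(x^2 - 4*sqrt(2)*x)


(1) = (c + sqrt(2))/(c + 3)
(2) = (z + 6)/(z + 2)
(3) = (k + 5)/(k - 7)
(4) = (d^2 + 10*d + 21)/(d^2 - 4*d - 32)
(5) = (x + 5)/(x - 4*sqrt(2))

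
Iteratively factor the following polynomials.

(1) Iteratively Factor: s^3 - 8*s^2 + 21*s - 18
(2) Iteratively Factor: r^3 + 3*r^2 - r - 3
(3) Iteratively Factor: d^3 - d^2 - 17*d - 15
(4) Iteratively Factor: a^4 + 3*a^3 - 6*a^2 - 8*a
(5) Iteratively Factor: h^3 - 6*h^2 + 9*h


(1) = (s - 2)*(s^2 - 6*s + 9) = (s - 3)*(s - 2)*(s - 3)
(2) = (r + 1)*(r^2 + 2*r - 3) = (r + 1)*(r + 3)*(r - 1)
(3) = (d - 5)*(d^2 + 4*d + 3) = (d - 5)*(d + 3)*(d + 1)
(4) = (a)*(a^3 + 3*a^2 - 6*a - 8) = a*(a - 2)*(a^2 + 5*a + 4) = a*(a - 2)*(a + 1)*(a + 4)
(5) = (h - 3)*(h^2 - 3*h) = h*(h - 3)*(h - 3)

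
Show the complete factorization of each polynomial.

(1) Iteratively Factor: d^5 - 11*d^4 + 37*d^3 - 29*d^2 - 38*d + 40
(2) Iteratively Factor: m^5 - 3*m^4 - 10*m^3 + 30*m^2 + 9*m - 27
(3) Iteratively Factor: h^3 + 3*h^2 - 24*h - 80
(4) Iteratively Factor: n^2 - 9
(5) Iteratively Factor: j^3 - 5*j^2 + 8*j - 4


(1) = (d - 5)*(d^4 - 6*d^3 + 7*d^2 + 6*d - 8) = (d - 5)*(d + 1)*(d^3 - 7*d^2 + 14*d - 8) = (d - 5)*(d - 1)*(d + 1)*(d^2 - 6*d + 8) = (d - 5)*(d - 2)*(d - 1)*(d + 1)*(d - 4)
(2) = (m - 1)*(m^4 - 2*m^3 - 12*m^2 + 18*m + 27) = (m - 1)*(m + 3)*(m^3 - 5*m^2 + 3*m + 9) = (m - 3)*(m - 1)*(m + 3)*(m^2 - 2*m - 3) = (m - 3)^2*(m - 1)*(m + 3)*(m + 1)
(3) = (h + 4)*(h^2 - h - 20) = (h + 4)^2*(h - 5)
(4) = (n - 3)*(n + 3)
(5) = (j - 2)*(j^2 - 3*j + 2) = (j - 2)^2*(j - 1)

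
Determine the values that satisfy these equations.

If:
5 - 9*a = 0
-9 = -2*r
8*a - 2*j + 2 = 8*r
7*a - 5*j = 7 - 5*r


Then:
No Solution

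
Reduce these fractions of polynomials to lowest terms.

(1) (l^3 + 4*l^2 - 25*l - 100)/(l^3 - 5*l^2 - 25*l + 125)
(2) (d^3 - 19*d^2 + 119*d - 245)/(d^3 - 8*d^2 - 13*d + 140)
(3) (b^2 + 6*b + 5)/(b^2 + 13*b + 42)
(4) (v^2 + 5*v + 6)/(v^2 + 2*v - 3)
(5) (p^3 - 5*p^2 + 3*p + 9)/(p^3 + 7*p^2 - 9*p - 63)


(1) = (l + 4)/(l - 5)
(2) = (d - 7)/(d + 4)
(3) = (b^2 + 6*b + 5)/(b^2 + 13*b + 42)
(4) = (v + 2)/(v - 1)
(5) = (p^2 - 2*p - 3)/(p^2 + 10*p + 21)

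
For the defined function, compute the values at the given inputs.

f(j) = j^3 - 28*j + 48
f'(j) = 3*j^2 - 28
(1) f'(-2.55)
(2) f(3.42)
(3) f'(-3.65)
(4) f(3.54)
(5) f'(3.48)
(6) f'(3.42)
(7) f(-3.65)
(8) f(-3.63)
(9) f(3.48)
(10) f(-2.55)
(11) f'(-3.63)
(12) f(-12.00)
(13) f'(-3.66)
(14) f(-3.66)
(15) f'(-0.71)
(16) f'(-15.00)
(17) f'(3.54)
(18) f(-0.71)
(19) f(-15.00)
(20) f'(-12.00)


(1) = -8.49
(2) = -7.76
(3) = 11.97
(4) = -6.76
(5) = 8.33
(6) = 7.09
(7) = 101.57
(8) = 101.81
(9) = -7.30
(10) = 102.82
(11) = 11.53
(12) = -1344.00
(13) = 12.19
(14) = 101.45
(15) = -26.49
(16) = 647.00
(17) = 9.59
(18) = 67.52
(19) = -2907.00
(20) = 404.00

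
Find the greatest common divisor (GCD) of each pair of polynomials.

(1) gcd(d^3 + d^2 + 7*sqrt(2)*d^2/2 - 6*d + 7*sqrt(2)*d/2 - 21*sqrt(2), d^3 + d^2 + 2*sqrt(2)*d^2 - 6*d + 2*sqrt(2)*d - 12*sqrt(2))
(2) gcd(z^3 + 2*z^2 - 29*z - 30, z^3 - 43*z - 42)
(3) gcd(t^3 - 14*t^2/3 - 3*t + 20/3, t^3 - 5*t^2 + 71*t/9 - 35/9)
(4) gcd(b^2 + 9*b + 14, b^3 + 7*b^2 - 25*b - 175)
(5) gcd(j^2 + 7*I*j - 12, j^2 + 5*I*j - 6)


(1) = gcd((d - 2)*(d + 3)*(d + 7*sqrt(2)/2), (d - 2)*(d + 3)*(d + 2*sqrt(2))) = d^2 + d - 6
(2) = z^2 + 7*z + 6
(3) = gcd((t - 5)*(t - 1)*(t + 4/3), (t - 7/3)*(t - 5/3)*(t - 1)) = t - 1
(4) = b + 7
(5) = j + 3*I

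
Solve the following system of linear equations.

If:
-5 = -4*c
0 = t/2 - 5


Then:
c = 5/4
t = 10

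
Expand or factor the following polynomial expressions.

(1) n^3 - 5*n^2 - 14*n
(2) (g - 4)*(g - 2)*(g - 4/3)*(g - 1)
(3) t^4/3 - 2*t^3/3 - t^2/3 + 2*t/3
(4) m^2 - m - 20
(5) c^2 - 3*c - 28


(1) = n*(n - 7)*(n + 2)
(2) = g^4 - 25*g^3/3 + 70*g^2/3 - 80*g/3 + 32/3
(3) = t*(t/3 + 1/3)*(t - 2)*(t - 1)
(4) = (m - 5)*(m + 4)
(5) = (c - 7)*(c + 4)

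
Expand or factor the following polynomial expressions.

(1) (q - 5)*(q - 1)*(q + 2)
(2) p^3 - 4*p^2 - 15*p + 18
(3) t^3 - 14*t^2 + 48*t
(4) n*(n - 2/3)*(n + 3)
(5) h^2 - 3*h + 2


(1) = q^3 - 4*q^2 - 7*q + 10
(2) = (p - 6)*(p - 1)*(p + 3)
(3) = t*(t - 8)*(t - 6)
(4) = n^3 + 7*n^2/3 - 2*n
(5) = (h - 2)*(h - 1)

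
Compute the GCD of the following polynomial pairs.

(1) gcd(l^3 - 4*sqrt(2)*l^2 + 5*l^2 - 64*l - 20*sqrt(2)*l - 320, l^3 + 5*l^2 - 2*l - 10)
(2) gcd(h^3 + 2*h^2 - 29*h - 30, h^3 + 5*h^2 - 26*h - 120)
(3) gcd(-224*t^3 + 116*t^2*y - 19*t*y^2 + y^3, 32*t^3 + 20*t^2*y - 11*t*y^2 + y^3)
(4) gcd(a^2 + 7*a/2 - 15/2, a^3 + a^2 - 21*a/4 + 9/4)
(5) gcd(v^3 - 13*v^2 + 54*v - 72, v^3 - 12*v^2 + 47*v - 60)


(1) = l + 5
(2) = gcd((h - 5)*(h + 1)*(h + 6), (h - 5)*(h + 4)*(h + 6)) = h^2 + h - 30
(3) = 32*t^2 - 12*t*y + y^2
(4) = gcd((a - 3/2)*(a + 5), (a - 3/2)*(a - 1/2)*(a + 3)) = a - 3/2
(5) = gcd((v - 6)*(v - 4)*(v - 3), (v - 5)*(v - 4)*(v - 3)) = v^2 - 7*v + 12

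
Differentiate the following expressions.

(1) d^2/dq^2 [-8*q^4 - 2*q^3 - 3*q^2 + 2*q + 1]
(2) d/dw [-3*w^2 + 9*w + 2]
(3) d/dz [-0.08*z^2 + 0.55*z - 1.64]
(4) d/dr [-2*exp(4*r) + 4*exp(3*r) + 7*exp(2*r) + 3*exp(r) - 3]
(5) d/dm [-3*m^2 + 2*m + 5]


(1) = -96*q^2 - 12*q - 6
(2) = 9 - 6*w
(3) = 0.55 - 0.16*z
(4) = (-8*exp(3*r) + 12*exp(2*r) + 14*exp(r) + 3)*exp(r)
(5) = 2 - 6*m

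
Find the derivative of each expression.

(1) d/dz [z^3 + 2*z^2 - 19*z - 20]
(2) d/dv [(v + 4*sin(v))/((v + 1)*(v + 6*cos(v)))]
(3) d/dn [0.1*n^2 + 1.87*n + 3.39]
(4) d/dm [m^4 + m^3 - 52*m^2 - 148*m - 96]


(1) = 3*z^2 + 4*z - 19
(2) = ((v + 1)*(v + 4*sin(v))*(6*sin(v) - 1) + (v + 1)*(v + 6*cos(v))*(4*cos(v) + 1) - (v + 4*sin(v))*(v + 6*cos(v)))/((v + 1)^2*(v + 6*cos(v))^2)
(3) = 0.2*n + 1.87
(4) = 4*m^3 + 3*m^2 - 104*m - 148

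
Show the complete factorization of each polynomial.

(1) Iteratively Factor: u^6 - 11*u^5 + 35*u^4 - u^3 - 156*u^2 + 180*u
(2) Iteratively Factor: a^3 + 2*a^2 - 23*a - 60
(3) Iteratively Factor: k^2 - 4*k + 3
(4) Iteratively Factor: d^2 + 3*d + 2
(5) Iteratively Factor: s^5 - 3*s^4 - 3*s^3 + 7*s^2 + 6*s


(1) = (u - 3)*(u^5 - 8*u^4 + 11*u^3 + 32*u^2 - 60*u) = (u - 5)*(u - 3)*(u^4 - 3*u^3 - 4*u^2 + 12*u) = (u - 5)*(u - 3)*(u + 2)*(u^3 - 5*u^2 + 6*u) = u*(u - 5)*(u - 3)*(u + 2)*(u^2 - 5*u + 6) = u*(u - 5)*(u - 3)^2*(u + 2)*(u - 2)
(2) = (a - 5)*(a^2 + 7*a + 12) = (a - 5)*(a + 3)*(a + 4)
(3) = (k - 3)*(k - 1)
(4) = (d + 1)*(d + 2)
(5) = (s + 1)*(s^4 - 4*s^3 + s^2 + 6*s) = s*(s + 1)*(s^3 - 4*s^2 + s + 6) = s*(s + 1)^2*(s^2 - 5*s + 6) = s*(s - 3)*(s + 1)^2*(s - 2)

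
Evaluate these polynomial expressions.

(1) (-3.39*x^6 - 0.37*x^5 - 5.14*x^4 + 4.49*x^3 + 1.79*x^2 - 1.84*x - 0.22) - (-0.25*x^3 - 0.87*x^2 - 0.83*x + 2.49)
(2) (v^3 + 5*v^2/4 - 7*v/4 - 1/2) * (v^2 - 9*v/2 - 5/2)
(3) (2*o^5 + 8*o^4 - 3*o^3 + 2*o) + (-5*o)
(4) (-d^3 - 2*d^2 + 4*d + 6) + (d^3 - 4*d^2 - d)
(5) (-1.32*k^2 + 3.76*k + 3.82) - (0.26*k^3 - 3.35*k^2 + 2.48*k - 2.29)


(1) = -3.39*x^6 - 0.37*x^5 - 5.14*x^4 + 4.74*x^3 + 2.66*x^2 - 1.01*x - 2.71
(2) = v^5 - 13*v^4/4 - 79*v^3/8 + 17*v^2/4 + 53*v/8 + 5/4
(3) = 2*o^5 + 8*o^4 - 3*o^3 - 3*o
(4) = -6*d^2 + 3*d + 6
(5) = -0.26*k^3 + 2.03*k^2 + 1.28*k + 6.11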